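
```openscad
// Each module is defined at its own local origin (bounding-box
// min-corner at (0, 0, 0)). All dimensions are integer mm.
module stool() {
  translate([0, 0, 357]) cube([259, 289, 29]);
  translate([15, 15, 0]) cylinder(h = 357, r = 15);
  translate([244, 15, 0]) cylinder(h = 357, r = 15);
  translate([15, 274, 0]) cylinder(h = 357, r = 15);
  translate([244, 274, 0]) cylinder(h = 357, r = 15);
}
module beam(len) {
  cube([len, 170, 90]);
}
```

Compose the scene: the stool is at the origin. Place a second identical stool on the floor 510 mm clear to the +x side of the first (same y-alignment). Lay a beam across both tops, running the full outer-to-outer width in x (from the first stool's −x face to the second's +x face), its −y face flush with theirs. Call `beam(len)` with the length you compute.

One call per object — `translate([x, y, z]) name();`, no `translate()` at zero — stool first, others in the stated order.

stool();
translate([769, 0, 0]) stool();
translate([0, 0, 386]) beam(1028);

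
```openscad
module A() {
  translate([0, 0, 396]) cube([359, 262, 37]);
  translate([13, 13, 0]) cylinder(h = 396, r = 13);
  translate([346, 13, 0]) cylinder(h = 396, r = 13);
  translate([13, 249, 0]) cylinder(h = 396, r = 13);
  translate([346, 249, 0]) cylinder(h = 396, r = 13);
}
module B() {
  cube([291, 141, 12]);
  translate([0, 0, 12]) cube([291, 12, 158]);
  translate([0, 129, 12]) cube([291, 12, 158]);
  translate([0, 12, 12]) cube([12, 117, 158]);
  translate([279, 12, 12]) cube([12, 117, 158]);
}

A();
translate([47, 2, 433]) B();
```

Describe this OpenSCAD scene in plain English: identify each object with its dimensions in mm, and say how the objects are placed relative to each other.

A is a four-legged stool. The seat is a 359×262×37 mm slab whose top surface is at z = 433 mm; four round legs, each 26 mm in diameter, run from the floor (z = 0) to the underside of the seat, each leg's axis is inset half a diameter from the nearest pair of seat edges (so the leg's bounding box is flush with the corner).

B is an open storage box with external size 291×141×170 mm and wall thickness 12 mm (the base is also 12 mm thick). The base covers the whole footprint; the four walls stand on the base, with the y-facing walls full-width and the x-facing walls fitting between their inner faces.

The open box is on top of the stool.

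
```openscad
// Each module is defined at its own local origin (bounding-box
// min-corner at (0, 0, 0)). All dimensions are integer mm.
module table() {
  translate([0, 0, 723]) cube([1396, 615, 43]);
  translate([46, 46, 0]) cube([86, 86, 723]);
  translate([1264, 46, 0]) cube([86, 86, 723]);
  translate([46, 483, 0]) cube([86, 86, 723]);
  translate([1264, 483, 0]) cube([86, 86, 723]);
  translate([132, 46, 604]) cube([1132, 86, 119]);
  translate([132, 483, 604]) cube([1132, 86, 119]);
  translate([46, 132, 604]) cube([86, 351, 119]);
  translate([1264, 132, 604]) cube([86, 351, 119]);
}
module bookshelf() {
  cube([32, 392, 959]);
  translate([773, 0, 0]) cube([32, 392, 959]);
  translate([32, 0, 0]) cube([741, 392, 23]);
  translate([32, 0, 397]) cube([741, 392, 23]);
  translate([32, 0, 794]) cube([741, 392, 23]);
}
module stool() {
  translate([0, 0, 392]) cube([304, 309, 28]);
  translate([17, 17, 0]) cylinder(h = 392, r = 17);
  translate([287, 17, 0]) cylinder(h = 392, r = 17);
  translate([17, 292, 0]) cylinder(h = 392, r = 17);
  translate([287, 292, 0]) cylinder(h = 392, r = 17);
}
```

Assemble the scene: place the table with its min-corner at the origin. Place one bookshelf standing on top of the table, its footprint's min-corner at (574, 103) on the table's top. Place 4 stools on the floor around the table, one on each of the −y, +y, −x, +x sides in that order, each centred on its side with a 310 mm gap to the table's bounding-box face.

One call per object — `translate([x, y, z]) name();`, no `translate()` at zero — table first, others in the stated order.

table();
translate([574, 103, 766]) bookshelf();
translate([546, -619, 0]) stool();
translate([546, 925, 0]) stool();
translate([-614, 153, 0]) stool();
translate([1706, 153, 0]) stool();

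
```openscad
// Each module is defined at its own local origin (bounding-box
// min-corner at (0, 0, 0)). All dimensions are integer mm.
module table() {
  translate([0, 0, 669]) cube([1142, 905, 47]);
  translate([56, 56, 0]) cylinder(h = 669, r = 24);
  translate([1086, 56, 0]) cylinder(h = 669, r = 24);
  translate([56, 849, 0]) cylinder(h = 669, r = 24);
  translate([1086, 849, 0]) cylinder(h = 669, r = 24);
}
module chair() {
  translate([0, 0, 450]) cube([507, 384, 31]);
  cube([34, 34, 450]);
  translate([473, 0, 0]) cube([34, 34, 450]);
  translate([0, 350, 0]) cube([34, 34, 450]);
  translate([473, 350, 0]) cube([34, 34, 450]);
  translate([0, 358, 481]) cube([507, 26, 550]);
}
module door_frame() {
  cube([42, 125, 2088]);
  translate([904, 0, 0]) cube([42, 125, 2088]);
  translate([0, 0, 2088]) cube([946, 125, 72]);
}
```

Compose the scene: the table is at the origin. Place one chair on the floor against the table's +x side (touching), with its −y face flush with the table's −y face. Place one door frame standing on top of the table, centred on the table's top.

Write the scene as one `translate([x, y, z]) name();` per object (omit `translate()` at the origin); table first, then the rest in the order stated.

table();
translate([1142, 0, 0]) chair();
translate([98, 390, 716]) door_frame();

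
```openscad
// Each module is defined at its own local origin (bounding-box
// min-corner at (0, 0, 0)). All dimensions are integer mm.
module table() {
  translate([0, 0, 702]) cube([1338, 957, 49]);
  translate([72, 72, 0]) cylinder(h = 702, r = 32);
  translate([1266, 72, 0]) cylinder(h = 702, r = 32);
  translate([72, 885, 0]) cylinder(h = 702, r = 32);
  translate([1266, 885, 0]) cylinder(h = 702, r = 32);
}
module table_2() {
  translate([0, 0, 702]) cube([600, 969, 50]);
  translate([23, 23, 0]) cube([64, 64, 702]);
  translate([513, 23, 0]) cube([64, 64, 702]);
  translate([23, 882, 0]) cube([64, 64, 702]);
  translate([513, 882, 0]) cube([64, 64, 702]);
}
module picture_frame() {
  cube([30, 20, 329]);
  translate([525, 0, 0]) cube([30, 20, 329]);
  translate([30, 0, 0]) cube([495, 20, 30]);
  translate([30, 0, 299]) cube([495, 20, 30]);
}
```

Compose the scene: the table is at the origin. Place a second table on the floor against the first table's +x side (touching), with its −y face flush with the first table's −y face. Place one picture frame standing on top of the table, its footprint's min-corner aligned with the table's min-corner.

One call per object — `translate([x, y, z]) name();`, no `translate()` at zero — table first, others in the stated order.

table();
translate([1338, 0, 0]) table_2();
translate([0, 0, 751]) picture_frame();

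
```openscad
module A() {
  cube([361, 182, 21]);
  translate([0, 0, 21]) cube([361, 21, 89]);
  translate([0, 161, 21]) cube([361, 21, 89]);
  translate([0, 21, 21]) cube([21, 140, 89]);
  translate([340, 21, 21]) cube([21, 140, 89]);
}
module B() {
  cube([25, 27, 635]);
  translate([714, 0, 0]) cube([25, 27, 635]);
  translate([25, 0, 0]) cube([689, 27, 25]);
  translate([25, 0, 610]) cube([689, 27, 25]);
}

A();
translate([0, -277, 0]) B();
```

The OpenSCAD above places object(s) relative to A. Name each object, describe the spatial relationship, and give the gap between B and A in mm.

A is an open box. B is a picture frame. The picture frame is on the floor beside the open box on its −y side. The gap between the picture frame and the open box is 250 mm.

The picture frame's nearest face is 250 mm from the open box's −y face.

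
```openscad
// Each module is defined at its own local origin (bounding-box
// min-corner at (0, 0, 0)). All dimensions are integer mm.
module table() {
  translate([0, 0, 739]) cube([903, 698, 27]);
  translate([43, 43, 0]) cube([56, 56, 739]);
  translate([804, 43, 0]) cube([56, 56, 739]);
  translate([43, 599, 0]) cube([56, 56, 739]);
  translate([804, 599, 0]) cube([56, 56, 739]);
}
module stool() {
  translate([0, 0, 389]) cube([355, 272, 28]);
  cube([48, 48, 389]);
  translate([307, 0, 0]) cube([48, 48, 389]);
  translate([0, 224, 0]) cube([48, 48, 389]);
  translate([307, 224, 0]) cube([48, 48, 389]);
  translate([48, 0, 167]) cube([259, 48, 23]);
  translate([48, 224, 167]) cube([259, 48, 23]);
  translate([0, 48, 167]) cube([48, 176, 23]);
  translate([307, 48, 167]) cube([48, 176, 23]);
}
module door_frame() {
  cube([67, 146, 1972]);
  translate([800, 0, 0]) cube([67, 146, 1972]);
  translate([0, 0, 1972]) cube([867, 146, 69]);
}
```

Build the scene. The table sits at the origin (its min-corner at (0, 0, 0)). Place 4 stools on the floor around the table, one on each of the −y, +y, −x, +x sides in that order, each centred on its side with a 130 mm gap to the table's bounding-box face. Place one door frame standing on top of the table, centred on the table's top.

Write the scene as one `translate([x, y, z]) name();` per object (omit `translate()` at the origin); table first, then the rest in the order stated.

table();
translate([274, -402, 0]) stool();
translate([274, 828, 0]) stool();
translate([-485, 213, 0]) stool();
translate([1033, 213, 0]) stool();
translate([18, 276, 766]) door_frame();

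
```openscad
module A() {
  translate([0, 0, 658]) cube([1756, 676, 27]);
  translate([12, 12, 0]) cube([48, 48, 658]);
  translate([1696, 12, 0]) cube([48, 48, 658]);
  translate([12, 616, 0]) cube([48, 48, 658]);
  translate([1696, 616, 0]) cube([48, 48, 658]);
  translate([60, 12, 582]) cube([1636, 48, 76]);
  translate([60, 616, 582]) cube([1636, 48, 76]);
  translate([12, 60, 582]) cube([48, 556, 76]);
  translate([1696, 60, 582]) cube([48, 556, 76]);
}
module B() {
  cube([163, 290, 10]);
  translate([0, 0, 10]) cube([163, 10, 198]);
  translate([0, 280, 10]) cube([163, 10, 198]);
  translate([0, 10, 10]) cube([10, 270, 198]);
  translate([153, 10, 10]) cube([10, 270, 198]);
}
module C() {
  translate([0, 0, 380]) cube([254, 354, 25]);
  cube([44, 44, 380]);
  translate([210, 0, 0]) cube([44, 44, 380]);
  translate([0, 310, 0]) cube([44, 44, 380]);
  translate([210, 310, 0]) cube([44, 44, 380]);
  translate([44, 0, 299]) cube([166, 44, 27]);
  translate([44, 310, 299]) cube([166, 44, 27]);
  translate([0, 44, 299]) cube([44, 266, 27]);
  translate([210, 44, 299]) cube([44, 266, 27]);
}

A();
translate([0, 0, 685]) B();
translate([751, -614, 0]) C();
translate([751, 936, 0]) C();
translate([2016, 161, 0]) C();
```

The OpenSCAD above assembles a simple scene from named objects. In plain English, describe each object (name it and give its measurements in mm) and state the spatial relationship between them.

A is a table with a 1756×676 mm rectangular top, 27 mm thick, top surface at z = 685 mm, supported by four 48×48 mm square legs, each inset 12 mm from the nearest pair of top edges, running from the floor. Four apron rails, 48 mm thick and 76 mm tall, run between adjacent legs with their top edges flush with the underside of the top and their outer faces flush with the legs' outer faces.

B is an open-topped rectangular box: outside dimensions 163×290×208 mm, with a uniform wall and base thickness of 10 mm. The base is a full 163×290 slab on the floor; four walls sit on top of the base. The front and back walls (the −y and +y sides) span the full width; the two side walls fit between them.

C is a simple wooden stool: a rectangular seat 254 mm (x) by 354 mm (y), 25 mm thick, top face at z = 405 mm, on four square legs, each 44×44 mm in cross-section. The legs rest on z = 0, each flush with a corner of the seat. Four stretchers, 44 mm wide and 27 mm tall, connect adjacent legs with their undersides at z = 299 mm, each running between the inner faces of the legs it joins and aligned with the legs' outer faces on the other axis.

The open box is on top of the table. Three stools sit around the table at the −y, +y, +x sides.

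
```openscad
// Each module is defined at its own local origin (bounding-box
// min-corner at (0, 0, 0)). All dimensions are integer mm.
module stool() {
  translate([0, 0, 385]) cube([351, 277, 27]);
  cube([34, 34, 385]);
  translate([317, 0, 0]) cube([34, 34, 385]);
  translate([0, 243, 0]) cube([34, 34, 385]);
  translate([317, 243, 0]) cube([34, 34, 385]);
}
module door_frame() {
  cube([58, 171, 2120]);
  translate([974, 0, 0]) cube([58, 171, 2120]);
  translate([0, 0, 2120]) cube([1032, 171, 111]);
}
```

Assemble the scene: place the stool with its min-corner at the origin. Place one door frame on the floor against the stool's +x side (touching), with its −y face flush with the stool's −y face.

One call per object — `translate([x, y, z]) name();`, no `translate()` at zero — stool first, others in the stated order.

stool();
translate([351, 0, 0]) door_frame();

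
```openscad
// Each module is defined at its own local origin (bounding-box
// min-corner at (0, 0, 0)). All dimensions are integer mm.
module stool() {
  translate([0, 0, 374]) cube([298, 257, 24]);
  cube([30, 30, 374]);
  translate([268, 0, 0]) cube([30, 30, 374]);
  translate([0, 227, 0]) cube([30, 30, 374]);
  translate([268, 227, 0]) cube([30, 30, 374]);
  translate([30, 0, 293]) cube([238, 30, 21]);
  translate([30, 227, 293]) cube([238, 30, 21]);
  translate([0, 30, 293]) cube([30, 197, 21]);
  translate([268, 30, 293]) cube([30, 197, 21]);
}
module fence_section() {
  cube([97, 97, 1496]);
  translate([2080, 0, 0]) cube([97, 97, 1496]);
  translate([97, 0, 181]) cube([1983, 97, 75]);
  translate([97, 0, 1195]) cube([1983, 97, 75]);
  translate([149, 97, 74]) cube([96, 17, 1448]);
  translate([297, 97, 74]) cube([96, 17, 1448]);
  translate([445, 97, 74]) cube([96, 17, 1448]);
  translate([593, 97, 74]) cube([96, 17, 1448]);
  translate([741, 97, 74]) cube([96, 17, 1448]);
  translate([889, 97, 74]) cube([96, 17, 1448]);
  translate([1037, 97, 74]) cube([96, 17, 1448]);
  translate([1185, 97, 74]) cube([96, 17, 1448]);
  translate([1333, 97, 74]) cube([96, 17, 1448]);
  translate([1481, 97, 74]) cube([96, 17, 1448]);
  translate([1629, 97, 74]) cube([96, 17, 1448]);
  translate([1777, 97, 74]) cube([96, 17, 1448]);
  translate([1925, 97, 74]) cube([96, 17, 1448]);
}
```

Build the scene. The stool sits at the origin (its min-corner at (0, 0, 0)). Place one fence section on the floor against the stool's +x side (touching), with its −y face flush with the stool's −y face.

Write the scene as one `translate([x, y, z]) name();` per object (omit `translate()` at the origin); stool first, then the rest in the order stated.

stool();
translate([298, 0, 0]) fence_section();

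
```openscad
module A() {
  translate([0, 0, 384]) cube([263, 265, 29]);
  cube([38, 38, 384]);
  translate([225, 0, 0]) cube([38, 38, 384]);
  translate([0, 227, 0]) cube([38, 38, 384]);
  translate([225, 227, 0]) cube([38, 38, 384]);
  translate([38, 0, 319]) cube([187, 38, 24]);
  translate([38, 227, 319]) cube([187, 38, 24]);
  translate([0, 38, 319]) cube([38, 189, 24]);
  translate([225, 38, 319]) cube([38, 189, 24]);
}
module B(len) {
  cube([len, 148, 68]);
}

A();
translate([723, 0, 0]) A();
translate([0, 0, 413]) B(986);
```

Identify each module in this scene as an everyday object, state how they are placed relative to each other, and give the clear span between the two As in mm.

A is a stool. B is a beam. A beam spans the tops of two stools. The clear span between the two stools is 460 mm.

Second stool starts at x = 723; first ends at x = 263; clear span = 723 − 263 = 460 mm.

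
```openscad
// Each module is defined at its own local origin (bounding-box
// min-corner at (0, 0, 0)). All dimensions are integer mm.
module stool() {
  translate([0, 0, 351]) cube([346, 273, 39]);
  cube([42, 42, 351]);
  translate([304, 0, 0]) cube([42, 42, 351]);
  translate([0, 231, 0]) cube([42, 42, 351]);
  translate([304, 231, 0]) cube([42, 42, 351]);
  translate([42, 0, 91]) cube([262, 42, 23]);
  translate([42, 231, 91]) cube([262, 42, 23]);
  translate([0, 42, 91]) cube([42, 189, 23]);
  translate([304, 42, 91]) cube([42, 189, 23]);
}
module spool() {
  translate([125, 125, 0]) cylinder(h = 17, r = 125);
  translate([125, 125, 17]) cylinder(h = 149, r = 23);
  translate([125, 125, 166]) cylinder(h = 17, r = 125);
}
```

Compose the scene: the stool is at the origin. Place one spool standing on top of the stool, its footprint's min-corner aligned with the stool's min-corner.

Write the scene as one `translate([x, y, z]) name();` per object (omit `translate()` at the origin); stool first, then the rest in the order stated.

stool();
translate([0, 0, 390]) spool();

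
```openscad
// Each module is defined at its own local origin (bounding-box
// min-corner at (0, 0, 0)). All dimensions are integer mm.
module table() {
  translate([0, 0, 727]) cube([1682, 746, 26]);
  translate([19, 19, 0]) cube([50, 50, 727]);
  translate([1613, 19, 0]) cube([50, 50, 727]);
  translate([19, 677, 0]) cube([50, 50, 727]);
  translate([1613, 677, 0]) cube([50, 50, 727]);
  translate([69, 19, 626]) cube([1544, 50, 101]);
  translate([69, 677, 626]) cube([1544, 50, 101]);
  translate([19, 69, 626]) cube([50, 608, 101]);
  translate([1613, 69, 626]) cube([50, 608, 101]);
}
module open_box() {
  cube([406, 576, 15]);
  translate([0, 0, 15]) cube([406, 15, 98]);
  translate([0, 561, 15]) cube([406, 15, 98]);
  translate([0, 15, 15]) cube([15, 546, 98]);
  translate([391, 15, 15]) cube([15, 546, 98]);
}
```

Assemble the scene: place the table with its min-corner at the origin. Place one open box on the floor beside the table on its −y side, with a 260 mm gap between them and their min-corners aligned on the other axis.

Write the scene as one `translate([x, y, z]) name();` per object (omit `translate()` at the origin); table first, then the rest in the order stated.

table();
translate([0, -836, 0]) open_box();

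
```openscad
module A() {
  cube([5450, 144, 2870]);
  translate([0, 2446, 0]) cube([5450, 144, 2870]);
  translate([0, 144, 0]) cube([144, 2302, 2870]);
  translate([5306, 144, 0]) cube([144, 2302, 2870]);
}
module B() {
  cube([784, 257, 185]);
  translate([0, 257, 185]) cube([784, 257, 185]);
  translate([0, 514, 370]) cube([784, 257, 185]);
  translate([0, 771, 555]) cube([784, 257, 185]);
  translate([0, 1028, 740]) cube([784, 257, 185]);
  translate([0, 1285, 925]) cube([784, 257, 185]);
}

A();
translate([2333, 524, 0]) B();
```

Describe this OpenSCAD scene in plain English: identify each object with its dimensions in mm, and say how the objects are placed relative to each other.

A is a box-shaped house frame (walls only): outside footprint 5450×2590 mm, wall height 2870 mm, wall thickness 144 mm. The two y-facing walls run the full x-width; the two x-facing walls fit between the inner faces of the y-facing walls.

B is a run of 6 identical solid stair steps. Each tread is 784×257 mm and each step block is 185 mm high. Step 1 rests on the floor; step k is offset from step 1 by (k−1)×257 mm in y and (k−1)×185 mm in z.

The staircase sits inside the house frame, centred.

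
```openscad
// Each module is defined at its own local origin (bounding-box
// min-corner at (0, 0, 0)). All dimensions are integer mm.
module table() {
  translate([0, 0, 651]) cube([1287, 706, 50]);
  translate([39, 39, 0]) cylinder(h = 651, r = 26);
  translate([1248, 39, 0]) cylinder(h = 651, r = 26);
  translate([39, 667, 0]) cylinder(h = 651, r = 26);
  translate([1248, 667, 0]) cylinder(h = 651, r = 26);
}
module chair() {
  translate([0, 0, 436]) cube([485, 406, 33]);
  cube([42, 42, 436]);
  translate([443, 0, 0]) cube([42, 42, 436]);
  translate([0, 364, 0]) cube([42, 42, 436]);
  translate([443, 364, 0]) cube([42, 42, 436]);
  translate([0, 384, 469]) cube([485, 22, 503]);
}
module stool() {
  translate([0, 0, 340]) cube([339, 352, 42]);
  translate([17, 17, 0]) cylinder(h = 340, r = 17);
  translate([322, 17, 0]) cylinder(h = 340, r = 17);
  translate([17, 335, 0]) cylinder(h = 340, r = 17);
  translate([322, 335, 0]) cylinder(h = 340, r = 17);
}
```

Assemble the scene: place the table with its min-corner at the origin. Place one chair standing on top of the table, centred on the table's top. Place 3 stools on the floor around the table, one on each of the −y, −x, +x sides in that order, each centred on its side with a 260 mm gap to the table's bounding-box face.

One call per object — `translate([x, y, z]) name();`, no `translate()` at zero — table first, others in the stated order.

table();
translate([401, 150, 701]) chair();
translate([474, -612, 0]) stool();
translate([-599, 177, 0]) stool();
translate([1547, 177, 0]) stool();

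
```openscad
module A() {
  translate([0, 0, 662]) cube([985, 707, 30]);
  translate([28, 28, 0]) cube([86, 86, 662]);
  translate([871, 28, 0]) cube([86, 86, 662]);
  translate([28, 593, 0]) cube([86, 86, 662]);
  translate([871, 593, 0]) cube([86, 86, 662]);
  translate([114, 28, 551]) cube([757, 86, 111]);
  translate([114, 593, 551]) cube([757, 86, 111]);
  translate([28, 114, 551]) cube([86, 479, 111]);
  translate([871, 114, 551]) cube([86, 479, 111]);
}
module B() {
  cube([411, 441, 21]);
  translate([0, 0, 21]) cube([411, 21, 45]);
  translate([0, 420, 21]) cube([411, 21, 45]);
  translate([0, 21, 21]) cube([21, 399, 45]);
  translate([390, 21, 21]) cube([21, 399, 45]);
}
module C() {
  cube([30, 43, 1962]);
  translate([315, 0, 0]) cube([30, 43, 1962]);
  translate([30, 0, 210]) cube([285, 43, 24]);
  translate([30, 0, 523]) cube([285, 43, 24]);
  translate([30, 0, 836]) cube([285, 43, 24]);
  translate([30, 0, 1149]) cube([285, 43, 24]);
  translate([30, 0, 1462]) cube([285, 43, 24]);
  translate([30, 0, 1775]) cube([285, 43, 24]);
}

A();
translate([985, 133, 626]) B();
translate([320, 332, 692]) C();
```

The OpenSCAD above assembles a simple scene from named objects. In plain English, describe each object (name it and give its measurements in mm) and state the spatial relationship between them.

A is a table with a 985×707 mm rectangular top, 30 mm thick, top surface at z = 692 mm, supported by four 86×86 mm square legs, each inset 28 mm from the nearest pair of top edges, running from the floor. Four apron rails, 86 mm thick and 111 mm tall, run between adjacent legs with their top edges flush with the underside of the top and their outer faces flush with the legs' outer faces.

B is an open storage box with external size 411×441×66 mm and wall thickness 21 mm (the base is also 21 mm thick). The base covers the whole footprint; the four walls stand on the base, with the y-facing walls full-width and the x-facing walls fitting between their inner faces.

C is a straight ladder. Two 30×43 mm vertical rails, 1962 mm tall, stand 345 mm apart (outside-to-outside) with their front faces coplanar on the −y side. 6 rungs, each 43 mm deep and 24 mm tall, span between the inner faces of the rails, front faces flush with the rails. The lowest rung's underside is at z = 210 mm and rungs are spaced 313 mm apart (underside to underside).

The open box is beside the table with their tops flush at z = 692. The ladder is on top of the table, centred.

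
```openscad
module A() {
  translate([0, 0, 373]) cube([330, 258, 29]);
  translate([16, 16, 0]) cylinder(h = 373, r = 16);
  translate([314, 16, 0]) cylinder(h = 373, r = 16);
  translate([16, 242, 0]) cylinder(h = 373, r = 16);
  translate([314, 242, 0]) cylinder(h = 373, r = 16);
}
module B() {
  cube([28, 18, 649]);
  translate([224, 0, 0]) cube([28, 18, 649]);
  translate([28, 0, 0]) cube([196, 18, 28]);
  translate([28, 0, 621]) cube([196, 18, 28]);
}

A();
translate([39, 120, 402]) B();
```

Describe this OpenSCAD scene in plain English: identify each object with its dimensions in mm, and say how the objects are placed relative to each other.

A is a four-legged stool. The seat is a 330×258×29 mm slab whose top surface is at z = 402 mm; four round legs, each 32 mm in diameter, run from the floor (z = 0) to the underside of the seat, each leg's axis is inset half a diameter from the nearest pair of seat edges (so the leg's bounding box is flush with the corner).

B is a picture frame with a 196×593 mm rectangular opening (x by z) and a uniform 28 mm border on every side. Frame depth is 18 mm along y. It is built from two vertical stiles running the full outside height and two horizontal rails spanning the gap between the stiles.

The picture frame is on top of the stool, centred.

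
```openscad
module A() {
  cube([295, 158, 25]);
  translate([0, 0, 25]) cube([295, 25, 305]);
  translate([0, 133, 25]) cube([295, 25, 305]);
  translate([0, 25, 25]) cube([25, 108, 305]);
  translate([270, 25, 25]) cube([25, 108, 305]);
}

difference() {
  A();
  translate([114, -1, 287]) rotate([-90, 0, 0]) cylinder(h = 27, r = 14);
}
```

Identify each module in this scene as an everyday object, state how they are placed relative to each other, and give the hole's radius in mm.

The subtracted cylinder has r = 14 mm.

A is an open box. The open box has a circular hole through its front wall. The hole's radius is 14 mm.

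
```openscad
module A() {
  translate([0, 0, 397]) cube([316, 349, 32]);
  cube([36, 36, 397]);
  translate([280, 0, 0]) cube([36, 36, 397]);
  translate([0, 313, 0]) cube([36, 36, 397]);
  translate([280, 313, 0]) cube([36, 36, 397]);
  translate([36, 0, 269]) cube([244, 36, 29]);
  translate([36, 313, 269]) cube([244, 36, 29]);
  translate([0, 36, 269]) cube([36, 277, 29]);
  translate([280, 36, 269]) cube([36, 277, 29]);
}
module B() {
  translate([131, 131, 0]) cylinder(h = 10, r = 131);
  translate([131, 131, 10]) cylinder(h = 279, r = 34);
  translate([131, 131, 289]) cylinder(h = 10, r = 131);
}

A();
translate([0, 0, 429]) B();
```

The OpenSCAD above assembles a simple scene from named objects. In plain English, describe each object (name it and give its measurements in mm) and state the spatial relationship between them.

A is a four-legged stool. The seat is 316×349 mm, 32 mm thick, top at z = 429 mm. It stands on four square legs, each 36×36 mm in cross-section, from z = 0 to the seat underside, each flush with a corner of the seat. Four stretchers, 36 mm wide and 29 mm tall, connect adjacent legs with their undersides at z = 269 mm, each running between the inner faces of the legs it joins and aligned with the legs' outer faces on the other axis.

B is a spool: two coaxial disc flanges of radius 131 mm and thickness 10 mm, joined by a core cylinder of radius 34 mm and height 279 mm. The lower flange rests on z = 0 and the three cylinders share a vertical axis.

The spool is on top of the stool.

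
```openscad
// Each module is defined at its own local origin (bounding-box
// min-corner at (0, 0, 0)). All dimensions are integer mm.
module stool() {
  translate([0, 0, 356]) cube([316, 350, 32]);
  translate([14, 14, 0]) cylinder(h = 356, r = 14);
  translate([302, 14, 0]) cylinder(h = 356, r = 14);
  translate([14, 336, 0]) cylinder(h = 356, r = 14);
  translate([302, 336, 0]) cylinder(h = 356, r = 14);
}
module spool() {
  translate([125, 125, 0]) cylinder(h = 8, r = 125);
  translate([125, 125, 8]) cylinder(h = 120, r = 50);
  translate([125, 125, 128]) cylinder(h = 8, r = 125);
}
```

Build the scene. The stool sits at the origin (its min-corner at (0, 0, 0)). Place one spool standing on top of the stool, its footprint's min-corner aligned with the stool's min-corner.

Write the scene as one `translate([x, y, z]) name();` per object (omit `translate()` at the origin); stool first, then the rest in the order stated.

stool();
translate([0, 0, 388]) spool();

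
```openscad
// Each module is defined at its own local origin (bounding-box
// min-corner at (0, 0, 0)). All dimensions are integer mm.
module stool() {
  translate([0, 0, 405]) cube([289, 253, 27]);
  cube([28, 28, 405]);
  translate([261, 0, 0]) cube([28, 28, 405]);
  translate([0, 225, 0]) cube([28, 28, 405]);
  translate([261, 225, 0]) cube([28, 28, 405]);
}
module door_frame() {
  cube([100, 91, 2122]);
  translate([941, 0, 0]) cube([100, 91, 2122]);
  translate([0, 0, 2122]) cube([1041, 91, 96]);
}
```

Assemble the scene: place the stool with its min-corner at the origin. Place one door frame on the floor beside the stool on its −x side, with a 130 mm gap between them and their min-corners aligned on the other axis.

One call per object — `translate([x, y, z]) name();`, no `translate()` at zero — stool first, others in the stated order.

stool();
translate([-1171, 0, 0]) door_frame();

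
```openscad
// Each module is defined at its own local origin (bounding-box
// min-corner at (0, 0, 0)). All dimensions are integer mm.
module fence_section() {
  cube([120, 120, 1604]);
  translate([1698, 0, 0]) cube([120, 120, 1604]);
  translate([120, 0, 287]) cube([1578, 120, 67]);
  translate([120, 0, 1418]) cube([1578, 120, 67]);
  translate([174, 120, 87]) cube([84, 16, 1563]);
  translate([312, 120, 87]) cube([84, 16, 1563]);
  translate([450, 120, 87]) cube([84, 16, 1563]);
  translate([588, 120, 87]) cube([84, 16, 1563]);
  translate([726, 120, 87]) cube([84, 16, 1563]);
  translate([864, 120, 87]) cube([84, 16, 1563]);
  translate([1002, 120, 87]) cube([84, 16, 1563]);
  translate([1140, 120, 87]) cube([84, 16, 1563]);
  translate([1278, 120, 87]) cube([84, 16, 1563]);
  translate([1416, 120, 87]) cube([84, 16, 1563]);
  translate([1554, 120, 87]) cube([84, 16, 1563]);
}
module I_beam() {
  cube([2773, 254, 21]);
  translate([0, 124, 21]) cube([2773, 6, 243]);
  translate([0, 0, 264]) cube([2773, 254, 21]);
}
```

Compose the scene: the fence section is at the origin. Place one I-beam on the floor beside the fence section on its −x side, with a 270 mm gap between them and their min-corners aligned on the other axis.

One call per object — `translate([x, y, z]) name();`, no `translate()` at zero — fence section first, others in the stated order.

fence_section();
translate([-3043, 0, 0]) I_beam();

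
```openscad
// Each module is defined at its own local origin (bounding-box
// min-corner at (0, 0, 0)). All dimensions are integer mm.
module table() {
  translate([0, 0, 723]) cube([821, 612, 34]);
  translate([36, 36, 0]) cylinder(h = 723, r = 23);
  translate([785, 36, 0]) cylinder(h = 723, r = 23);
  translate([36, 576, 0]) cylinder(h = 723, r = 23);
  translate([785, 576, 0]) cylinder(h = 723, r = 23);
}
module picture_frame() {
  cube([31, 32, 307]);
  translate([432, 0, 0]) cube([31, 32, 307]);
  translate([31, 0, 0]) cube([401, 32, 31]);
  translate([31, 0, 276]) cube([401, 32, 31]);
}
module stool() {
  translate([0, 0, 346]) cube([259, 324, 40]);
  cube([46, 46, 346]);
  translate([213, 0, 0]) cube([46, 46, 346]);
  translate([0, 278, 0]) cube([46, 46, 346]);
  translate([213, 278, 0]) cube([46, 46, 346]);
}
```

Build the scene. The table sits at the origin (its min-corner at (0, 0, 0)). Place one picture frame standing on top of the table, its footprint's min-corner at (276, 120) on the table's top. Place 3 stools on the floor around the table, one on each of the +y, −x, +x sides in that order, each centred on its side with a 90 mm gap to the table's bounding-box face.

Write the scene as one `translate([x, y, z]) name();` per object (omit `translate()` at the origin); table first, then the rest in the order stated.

table();
translate([276, 120, 757]) picture_frame();
translate([281, 702, 0]) stool();
translate([-349, 144, 0]) stool();
translate([911, 144, 0]) stool();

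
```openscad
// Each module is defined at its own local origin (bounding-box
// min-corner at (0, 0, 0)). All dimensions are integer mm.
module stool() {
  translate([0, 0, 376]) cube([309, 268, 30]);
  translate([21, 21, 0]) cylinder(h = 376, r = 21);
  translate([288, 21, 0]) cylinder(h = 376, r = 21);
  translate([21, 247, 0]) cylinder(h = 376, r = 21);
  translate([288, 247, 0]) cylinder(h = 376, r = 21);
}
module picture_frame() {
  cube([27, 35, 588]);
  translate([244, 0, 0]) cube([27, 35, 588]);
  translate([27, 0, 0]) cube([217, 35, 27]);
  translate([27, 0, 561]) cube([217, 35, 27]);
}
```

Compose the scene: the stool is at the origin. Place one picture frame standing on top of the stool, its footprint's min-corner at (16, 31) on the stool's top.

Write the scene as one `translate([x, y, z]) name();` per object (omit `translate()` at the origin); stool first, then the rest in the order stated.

stool();
translate([16, 31, 406]) picture_frame();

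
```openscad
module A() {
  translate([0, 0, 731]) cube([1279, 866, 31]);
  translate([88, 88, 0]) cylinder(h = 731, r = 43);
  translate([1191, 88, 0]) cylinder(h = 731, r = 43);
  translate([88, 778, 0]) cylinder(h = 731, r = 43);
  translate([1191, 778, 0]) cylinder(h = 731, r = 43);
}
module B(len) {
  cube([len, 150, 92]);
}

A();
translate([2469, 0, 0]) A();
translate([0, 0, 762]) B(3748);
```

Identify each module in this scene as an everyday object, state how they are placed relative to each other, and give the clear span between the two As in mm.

Second table starts at x = 2469; first ends at x = 1279; clear span = 2469 − 1279 = 1190 mm.

A is a table. B is a beam. A beam spans the tops of two tables. The clear span between the two tables is 1190 mm.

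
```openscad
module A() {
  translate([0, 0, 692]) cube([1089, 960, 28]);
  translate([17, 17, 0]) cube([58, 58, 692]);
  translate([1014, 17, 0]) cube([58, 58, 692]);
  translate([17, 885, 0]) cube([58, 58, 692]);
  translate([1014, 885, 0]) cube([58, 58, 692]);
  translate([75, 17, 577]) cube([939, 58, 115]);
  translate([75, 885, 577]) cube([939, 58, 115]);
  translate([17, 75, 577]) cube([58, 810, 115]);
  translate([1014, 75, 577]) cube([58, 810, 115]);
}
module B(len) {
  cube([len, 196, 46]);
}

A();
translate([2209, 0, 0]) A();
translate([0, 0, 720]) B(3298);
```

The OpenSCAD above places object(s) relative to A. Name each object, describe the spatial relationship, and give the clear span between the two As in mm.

Second table starts at x = 2209; first ends at x = 1089; clear span = 2209 − 1089 = 1120 mm.

A is a table. B is a beam. A beam spans the tops of two tables. The clear span between the two tables is 1120 mm.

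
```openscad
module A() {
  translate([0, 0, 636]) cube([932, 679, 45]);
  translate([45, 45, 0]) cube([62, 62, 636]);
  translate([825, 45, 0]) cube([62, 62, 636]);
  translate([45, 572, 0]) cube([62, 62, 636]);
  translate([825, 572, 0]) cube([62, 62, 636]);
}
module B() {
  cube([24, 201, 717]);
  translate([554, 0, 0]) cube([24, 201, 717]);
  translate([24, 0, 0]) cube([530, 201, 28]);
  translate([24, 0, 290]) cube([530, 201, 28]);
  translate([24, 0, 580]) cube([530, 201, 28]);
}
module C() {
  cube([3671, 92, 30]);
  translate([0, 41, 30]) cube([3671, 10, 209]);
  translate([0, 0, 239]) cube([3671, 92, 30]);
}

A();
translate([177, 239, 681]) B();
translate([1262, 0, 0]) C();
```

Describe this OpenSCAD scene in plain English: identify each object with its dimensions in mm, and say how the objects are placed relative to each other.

A is a table with a 932×679 mm rectangular top, 45 mm thick, top surface at z = 681 mm, supported by four 62×62 mm square legs, each inset 45 mm from the nearest pair of top edges, running from the floor.

B is an open bookshelf. Two side panels, each 24 mm thick, 201 mm deep and 717 mm tall, stand 578 mm apart (outside-to-outside). Between them sit 3 shelves, each 28 mm thick and 201 mm deep, spanning the full gap between the sides. The bottom shelf rests on the floor (its underside at z = 0) and the clear gap between one shelf's top and the next shelf's underside is 262 mm.

C is an I-beam lying along x, 3671 mm long. Overall section height 269 mm. Two flanges 92 mm wide (y) and 30 mm thick, one on the floor and one at the top; a web 10 mm thick runs between them, centred on the flange width.

The bookshelf is on top of the table, centred. The I-beam is on the floor beside the table on its +x side.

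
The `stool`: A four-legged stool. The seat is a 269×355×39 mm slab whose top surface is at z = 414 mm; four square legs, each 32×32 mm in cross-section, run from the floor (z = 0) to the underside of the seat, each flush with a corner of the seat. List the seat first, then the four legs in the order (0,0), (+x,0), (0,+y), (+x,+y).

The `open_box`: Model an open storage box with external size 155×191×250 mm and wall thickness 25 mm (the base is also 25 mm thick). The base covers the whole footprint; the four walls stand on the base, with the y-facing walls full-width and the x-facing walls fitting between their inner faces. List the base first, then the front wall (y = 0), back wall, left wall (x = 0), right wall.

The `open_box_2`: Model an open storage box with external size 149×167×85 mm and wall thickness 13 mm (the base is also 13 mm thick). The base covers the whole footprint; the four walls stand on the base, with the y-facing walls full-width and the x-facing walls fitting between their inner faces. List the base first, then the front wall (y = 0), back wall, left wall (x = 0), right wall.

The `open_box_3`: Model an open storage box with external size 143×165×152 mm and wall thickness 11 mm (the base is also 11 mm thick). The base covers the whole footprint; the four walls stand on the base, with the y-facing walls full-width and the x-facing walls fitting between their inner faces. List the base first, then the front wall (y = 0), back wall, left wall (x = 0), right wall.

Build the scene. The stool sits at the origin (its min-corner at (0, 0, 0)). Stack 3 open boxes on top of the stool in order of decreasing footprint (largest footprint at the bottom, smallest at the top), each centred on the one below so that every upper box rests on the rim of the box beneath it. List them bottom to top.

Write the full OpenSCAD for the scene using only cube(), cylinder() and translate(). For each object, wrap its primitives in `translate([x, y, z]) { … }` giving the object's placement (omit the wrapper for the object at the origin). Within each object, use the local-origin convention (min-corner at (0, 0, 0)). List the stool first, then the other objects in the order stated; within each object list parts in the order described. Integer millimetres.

translate([0, 0, 375]) cube([269, 355, 39]);
cube([32, 32, 375]);
translate([237, 0, 0]) cube([32, 32, 375]);
translate([0, 323, 0]) cube([32, 32, 375]);
translate([237, 323, 0]) cube([32, 32, 375]);
translate([57, 82, 414]) {
  cube([155, 191, 25]);
  translate([0, 0, 25]) cube([155, 25, 225]);
  translate([0, 166, 25]) cube([155, 25, 225]);
  translate([0, 25, 25]) cube([25, 141, 225]);
  translate([130, 25, 25]) cube([25, 141, 225]);
}
translate([60, 94, 664]) {
  cube([149, 167, 13]);
  translate([0, 0, 13]) cube([149, 13, 72]);
  translate([0, 154, 13]) cube([149, 13, 72]);
  translate([0, 13, 13]) cube([13, 141, 72]);
  translate([136, 13, 13]) cube([13, 141, 72]);
}
translate([63, 95, 749]) {
  cube([143, 165, 11]);
  translate([0, 0, 11]) cube([143, 11, 141]);
  translate([0, 154, 11]) cube([143, 11, 141]);
  translate([0, 11, 11]) cube([11, 143, 141]);
  translate([132, 11, 11]) cube([11, 143, 141]);
}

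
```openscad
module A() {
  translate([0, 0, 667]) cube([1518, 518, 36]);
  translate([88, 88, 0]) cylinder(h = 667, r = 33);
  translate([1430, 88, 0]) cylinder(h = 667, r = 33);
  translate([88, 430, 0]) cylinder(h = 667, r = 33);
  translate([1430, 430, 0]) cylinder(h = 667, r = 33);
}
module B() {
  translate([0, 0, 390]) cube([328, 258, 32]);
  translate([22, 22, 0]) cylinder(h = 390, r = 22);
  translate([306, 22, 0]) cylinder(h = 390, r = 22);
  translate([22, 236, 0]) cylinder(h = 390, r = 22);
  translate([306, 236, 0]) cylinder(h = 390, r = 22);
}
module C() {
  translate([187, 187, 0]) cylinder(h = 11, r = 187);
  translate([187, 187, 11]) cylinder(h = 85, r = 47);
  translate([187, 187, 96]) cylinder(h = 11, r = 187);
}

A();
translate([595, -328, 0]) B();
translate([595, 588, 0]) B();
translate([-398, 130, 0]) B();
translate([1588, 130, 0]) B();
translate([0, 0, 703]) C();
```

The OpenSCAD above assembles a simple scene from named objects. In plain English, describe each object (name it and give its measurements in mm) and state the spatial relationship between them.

A is a table with a 1518×518 mm rectangular top, 36 mm thick, top surface at z = 703 mm, supported by four round legs of 66 mm diameter, each leg's bounding box inset 55 mm from the nearest pair of top edges, running from the floor.

B is a four-legged stool. The seat is 328×258 mm, 32 mm thick, top at z = 422 mm. It stands on four round legs, each 44 mm in diameter, from z = 0 to the seat underside, each leg's axis is inset half a diameter from the nearest pair of seat edges (so the leg's bounding box is flush with the corner).

C is a spool: two coaxial disc flanges of radius 187 mm and thickness 11 mm, joined by a core cylinder of radius 47 mm and height 85 mm. The lower flange rests on z = 0 and the three cylinders share a vertical axis.

Four stools sit around the table at the −y, +y, −x, +x sides. The spool is on top of the table.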